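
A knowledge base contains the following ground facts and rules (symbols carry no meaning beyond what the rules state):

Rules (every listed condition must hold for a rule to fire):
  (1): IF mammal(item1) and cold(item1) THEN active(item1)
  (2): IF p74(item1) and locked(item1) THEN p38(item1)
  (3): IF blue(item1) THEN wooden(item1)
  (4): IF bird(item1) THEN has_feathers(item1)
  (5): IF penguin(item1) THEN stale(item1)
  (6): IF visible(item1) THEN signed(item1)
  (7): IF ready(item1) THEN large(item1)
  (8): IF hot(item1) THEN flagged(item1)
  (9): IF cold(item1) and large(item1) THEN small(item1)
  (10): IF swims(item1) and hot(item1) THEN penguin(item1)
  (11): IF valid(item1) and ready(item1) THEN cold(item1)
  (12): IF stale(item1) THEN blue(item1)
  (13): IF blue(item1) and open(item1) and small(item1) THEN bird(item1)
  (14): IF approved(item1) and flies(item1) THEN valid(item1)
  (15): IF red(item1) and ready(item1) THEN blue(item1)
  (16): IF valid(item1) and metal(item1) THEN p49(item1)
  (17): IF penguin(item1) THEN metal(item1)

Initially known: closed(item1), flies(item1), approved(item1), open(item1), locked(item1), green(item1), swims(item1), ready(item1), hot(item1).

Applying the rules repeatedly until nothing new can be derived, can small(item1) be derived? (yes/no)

[1] (7) [IF ready(item1) THEN large(item1)]; (8) [IF hot(item1) THEN flagged(item1)]; (10) [IF swims(item1) and hot(item1) THEN penguin(item1)]; (14) [IF approved(item1) and flies(item1) THEN valid(item1)]. ⇒ new: large(item1), flagged(item1), penguin(item1), valid(item1).
[2] (5) [IF penguin(item1) THEN stale(item1)]; (11) [IF valid(item1) and ready(item1) THEN cold(item1)]; (17) [IF penguin(item1) THEN metal(item1)]. ⇒ new: stale(item1), cold(item1), metal(item1).
[3] (9) [IF cold(item1) and large(item1) THEN small(item1)]; (12) [IF stale(item1) THEN blue(item1)]; (16) [IF valid(item1) and metal(item1) THEN p49(item1)]. ⇒ new: small(item1), blue(item1), p49(item1).
[4] (3) [IF blue(item1) THEN wooden(item1)]; (13) [IF blue(item1) and open(item1) and small(item1) THEN bird(item1)]. ⇒ new: wooden(item1), bird(item1).
[5] (4) [IF bird(item1) THEN has_feathers(item1)]. ⇒ new: has_feathers(item1).
small(item1) appears in round 3, so it is derivable.

yes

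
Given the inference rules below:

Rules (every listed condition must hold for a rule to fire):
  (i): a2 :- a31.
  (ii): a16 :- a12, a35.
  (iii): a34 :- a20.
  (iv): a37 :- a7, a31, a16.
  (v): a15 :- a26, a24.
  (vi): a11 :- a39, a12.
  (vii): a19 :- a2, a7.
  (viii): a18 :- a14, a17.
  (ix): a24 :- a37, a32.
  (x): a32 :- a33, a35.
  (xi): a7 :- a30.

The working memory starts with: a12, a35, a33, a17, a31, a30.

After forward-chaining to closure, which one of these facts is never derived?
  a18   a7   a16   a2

a18

Round 1: (i) [a2 :- a31.]; (ii) [a16 :- a12, a35.]; (x) [a32 :- a33, a35.]; (xi) [a7 :- a30.]. New: a2, a16, a32, a7.
Round 2: (iv) [a37 :- a7, a31, a16.]; (vii) [a19 :- a2, a7.]. New: a37, a19.
Round 3: (ix) [a24 :- a37, a32.]. New: a24.
Derived: a7 (round 1), a16 (round 1), a2 (round 1). a18 never appears in any round.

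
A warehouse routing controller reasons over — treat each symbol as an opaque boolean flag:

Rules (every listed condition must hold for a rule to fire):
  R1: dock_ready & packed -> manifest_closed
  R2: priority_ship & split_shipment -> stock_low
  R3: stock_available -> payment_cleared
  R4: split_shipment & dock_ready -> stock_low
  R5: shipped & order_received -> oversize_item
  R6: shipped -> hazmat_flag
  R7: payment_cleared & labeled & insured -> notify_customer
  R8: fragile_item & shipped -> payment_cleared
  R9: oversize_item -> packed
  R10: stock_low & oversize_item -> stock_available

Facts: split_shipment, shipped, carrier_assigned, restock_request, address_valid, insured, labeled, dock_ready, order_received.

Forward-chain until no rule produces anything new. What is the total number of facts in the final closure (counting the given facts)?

Round 1 fires R4, R5, R6, giving stock_low, oversize_item, hazmat_flag.
Round 2 fires R9, R10, giving packed, stock_available.
Round 3 fires R1, R3, giving manifest_closed, payment_cleared.
Round 4 fires R7, giving notify_customer.
Closure: {address_valid, carrier_assigned, dock_ready, hazmat_flag, insured, labeled, manifest_closed, notify_customer, order_received, oversize_item, packed, payment_cleared, restock_request, shipped, split_shipment, stock_available, stock_low} — 17 facts.

17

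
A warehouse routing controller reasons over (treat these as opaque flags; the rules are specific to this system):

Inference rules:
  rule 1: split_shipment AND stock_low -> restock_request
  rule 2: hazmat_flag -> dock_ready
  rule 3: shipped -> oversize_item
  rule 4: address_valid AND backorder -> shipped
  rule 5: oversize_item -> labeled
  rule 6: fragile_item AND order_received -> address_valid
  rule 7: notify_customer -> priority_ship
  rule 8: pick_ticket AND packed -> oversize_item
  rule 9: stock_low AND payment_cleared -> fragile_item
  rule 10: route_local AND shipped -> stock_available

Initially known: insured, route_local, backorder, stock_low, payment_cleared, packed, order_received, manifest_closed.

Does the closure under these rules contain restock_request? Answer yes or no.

no

Round 1: rule 9 [stock_low AND payment_cleared -> fragile_item]. New: fragile_item.
Round 2: rule 6 [fragile_item AND order_received -> address_valid]. New: address_valid.
Round 3: rule 4 [address_valid AND backorder -> shipped]. New: shipped.
Round 4: rule 3 [shipped -> oversize_item]; rule 10 [route_local AND shipped -> stock_available]. New: oversize_item, stock_available.
Round 5: rule 5 [oversize_item -> labeled]. New: labeled.
Fixed point reached. restock_request is concluded only by rule 1; rule 1 needs split_shipment (never derived).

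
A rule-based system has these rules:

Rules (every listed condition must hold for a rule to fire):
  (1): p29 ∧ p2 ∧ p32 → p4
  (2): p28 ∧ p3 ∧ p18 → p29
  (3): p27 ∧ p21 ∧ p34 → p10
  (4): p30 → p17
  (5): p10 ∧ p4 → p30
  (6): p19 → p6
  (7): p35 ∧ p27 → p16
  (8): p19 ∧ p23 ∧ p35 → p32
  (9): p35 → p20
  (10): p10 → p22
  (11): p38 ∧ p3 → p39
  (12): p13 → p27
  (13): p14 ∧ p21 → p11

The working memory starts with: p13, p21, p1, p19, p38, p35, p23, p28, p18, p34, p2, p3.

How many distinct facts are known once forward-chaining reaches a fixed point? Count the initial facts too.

Round 1: (2) [p28 ∧ p3 ∧ p18 → p29]; (6) [p19 → p6]; (8) [p19 ∧ p23 ∧ p35 → p32]; (9) [p35 → p20]; (11) [p38 ∧ p3 → p39]; (12) [p13 → p27]. New: p29, p6, p32, p20, p39, p27.
Round 2: (1) [p29 ∧ p2 ∧ p32 → p4]; (3) [p27 ∧ p21 ∧ p34 → p10]; (7) [p35 ∧ p27 → p16]. New: p4, p10, p16.
Round 3: (5) [p10 ∧ p4 → p30]; (10) [p10 → p22]. New: p30, p22.
Round 4: (4) [p30 → p17]. New: p17.
Closure: {p1, p10, p13, p16, p17, p18, p19, p2, p20, p21, p22, p23, p27, p28, p29, p3, p30, p32, p34, p35, p38, p39, p4, p6} — 24 facts.

24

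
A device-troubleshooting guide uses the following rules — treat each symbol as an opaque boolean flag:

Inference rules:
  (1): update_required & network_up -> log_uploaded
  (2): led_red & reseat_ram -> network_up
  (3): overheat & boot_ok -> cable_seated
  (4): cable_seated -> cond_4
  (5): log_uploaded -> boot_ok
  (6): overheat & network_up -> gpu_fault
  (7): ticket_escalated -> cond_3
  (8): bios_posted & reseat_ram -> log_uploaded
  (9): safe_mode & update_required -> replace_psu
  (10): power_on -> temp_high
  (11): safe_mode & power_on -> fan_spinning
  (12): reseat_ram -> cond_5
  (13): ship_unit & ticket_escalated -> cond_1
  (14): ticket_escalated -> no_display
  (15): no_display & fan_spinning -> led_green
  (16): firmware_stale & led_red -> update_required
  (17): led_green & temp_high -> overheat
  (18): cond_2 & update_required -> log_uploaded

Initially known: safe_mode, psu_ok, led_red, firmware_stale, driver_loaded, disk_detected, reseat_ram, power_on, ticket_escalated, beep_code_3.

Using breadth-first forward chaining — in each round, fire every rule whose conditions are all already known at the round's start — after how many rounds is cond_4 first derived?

5

Round 1 — (2), (7), (10), (11), (12), (14), (16), derive network_up, cond_3, temp_high, fan_spinning, cond_5, no_display, update_required.
Round 2 — (1), (9), (15), derive log_uploaded, replace_psu, led_green.
Round 3 — (5), (17), derive boot_ok, overheat.
Round 4 — (3), (6), derive cable_seated, gpu_fault.
Round 5 — (4), derive cond_4.
cond_4 first appears in round 5.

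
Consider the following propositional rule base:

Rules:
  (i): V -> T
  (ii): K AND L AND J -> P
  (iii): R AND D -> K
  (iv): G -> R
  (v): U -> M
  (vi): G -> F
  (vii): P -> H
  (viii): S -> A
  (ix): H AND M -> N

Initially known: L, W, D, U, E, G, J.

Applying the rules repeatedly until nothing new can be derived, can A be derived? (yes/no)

Round 1 fires (iv), (v), (vi), giving R, M, F.
Round 2 fires (iii), giving K.
Round 3 fires (ii), giving P.
Round 4 fires (vii), giving H.
Round 5 fires (ix), giving N.
Fixed point reached. A is concluded only by (viii); (viii) needs S (never derived).

no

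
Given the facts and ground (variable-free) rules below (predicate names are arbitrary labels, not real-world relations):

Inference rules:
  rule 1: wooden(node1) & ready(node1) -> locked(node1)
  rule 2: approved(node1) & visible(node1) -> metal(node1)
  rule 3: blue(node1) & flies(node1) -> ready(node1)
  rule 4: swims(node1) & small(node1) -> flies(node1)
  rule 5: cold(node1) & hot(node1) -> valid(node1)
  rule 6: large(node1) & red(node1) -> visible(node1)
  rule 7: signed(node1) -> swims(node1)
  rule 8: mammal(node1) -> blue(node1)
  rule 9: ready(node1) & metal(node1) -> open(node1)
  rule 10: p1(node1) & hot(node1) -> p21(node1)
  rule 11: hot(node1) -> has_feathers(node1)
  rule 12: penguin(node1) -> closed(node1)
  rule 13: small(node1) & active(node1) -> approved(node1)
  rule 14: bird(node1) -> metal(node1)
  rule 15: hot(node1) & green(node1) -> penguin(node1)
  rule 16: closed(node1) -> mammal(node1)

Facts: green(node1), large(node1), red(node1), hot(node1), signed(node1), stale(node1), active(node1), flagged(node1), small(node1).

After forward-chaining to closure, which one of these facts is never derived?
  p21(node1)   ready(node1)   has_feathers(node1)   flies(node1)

Round 1: rule 6 [large(node1) & red(node1) -> visible(node1)]; rule 7 [signed(node1) -> swims(node1)]; rule 11 [hot(node1) -> has_feathers(node1)]; rule 13 [small(node1) & active(node1) -> approved(node1)]; rule 15 [hot(node1) & green(node1) -> penguin(node1)]. New: visible(node1), swims(node1), has_feathers(node1), approved(node1), penguin(node1).
Round 2: rule 2 [approved(node1) & visible(node1) -> metal(node1)]; rule 4 [swims(node1) & small(node1) -> flies(node1)]; rule 12 [penguin(node1) -> closed(node1)]. New: metal(node1), flies(node1), closed(node1).
Round 3: rule 16 [closed(node1) -> mammal(node1)]. New: mammal(node1).
Round 4: rule 8 [mammal(node1) -> blue(node1)]. New: blue(node1).
Round 5: rule 3 [blue(node1) & flies(node1) -> ready(node1)]. New: ready(node1).
Round 6: rule 9 [ready(node1) & metal(node1) -> open(node1)]. New: open(node1).
Derived: ready(node1) (round 5), flies(node1) (round 2), has_feathers(node1) (round 1). p21(node1) never appears in any round.

p21(node1)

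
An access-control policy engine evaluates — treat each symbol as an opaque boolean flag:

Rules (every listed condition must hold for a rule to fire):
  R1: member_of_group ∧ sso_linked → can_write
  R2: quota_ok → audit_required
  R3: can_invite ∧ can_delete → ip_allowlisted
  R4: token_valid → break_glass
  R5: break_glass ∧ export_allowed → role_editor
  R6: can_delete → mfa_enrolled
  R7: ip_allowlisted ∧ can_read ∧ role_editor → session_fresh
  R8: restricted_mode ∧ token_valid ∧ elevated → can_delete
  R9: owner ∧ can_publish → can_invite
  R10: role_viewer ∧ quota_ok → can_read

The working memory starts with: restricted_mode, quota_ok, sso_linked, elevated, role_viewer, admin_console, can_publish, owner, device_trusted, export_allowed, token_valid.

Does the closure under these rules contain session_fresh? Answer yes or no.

Round 1 fires R2, R4, R8, R9, R10, giving audit_required, break_glass, can_delete, can_invite, can_read.
Round 2 fires R3, R5, R6, giving ip_allowlisted, role_editor, mfa_enrolled.
Round 3 fires R7, giving session_fresh.
session_fresh appears in round 3, so it is derivable.

yes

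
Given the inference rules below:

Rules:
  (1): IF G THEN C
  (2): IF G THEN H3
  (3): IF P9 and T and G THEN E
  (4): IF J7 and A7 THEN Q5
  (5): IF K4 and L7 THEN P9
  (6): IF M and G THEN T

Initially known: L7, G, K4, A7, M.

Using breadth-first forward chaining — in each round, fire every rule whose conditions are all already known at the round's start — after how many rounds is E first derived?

2

[1] (1) [IF G THEN C]; (2) [IF G THEN H3]; (5) [IF K4 and L7 THEN P9]; (6) [IF M and G THEN T]. ⇒ new: C, H3, P9, T.
[2] (3) [IF P9 and T and G THEN E]. ⇒ new: E.
E first appears in round 2.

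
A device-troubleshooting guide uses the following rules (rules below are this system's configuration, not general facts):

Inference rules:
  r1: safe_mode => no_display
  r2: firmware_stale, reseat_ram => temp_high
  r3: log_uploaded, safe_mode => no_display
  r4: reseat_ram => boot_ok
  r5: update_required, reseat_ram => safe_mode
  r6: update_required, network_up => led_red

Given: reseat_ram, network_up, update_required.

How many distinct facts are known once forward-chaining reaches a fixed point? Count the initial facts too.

Round 1: r4 [reseat_ram => boot_ok]; r5 [update_required, reseat_ram => safe_mode]; r6 [update_required, network_up => led_red]. Adds boot_ok, safe_mode, led_red.
Round 2: r1 [safe_mode => no_display]. Adds no_display.
Closure: {boot_ok, led_red, network_up, no_display, reseat_ram, safe_mode, update_required} — 7 facts.

7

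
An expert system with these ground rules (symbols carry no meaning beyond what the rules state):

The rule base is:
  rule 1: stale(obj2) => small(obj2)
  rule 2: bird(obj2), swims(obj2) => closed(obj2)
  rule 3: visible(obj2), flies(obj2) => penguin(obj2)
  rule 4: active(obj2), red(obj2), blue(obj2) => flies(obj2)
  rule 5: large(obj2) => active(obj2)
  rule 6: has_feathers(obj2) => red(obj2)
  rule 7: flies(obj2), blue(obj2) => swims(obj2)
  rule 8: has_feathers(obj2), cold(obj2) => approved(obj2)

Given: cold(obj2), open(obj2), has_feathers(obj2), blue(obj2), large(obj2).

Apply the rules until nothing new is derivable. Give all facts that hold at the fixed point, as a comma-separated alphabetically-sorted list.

active(obj2), approved(obj2), blue(obj2), cold(obj2), flies(obj2), has_feathers(obj2), large(obj2), open(obj2), red(obj2), swims(obj2)

Round 1 fires rule 5, rule 6, rule 8, giving active(obj2), red(obj2), approved(obj2).
Round 2 fires rule 4, giving flies(obj2).
Round 3 fires rule 7, giving swims(obj2).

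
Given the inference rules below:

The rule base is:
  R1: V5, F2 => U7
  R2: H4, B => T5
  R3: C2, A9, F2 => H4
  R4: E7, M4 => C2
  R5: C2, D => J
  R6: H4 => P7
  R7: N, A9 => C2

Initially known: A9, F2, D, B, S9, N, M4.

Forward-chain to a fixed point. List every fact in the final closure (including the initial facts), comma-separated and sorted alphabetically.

A9, B, C2, D, F2, H4, J, M4, N, P7, S9, T5

Round 1: R7 [N, A9 => C2]. New: C2.
Round 2: R3 [C2, A9, F2 => H4]; R5 [C2, D => J]. New: H4, J.
Round 3: R2 [H4, B => T5]; R6 [H4 => P7]. New: T5, P7.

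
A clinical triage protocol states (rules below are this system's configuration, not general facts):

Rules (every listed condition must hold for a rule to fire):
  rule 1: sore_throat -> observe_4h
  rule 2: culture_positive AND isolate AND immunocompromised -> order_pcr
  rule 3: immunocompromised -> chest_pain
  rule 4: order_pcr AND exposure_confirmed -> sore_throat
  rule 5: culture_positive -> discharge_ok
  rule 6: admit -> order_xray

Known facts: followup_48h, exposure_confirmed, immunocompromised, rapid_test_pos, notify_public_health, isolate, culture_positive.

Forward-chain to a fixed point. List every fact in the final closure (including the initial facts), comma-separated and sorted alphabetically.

chest_pain, culture_positive, discharge_ok, exposure_confirmed, followup_48h, immunocompromised, isolate, notify_public_health, observe_4h, order_pcr, rapid_test_pos, sore_throat

[1] rule 2 [culture_positive AND isolate AND immunocompromised -> order_pcr]; rule 3 [immunocompromised -> chest_pain]; rule 5 [culture_positive -> discharge_ok]. ⇒ new: order_pcr, chest_pain, discharge_ok.
[2] rule 4 [order_pcr AND exposure_confirmed -> sore_throat]. ⇒ new: sore_throat.
[3] rule 1 [sore_throat -> observe_4h]. ⇒ new: observe_4h.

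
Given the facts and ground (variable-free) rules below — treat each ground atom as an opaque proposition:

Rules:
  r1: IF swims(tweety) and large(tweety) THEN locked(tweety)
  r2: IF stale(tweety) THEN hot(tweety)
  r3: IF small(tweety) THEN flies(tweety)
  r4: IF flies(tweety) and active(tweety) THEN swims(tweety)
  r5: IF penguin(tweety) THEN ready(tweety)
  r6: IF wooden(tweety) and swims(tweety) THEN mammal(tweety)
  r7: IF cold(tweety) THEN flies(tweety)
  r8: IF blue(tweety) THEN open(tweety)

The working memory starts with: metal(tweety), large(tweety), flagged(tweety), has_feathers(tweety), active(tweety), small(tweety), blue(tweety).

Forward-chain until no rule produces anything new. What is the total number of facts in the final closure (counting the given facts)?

11

Round 1 — r3, r8, derive flies(tweety), open(tweety).
Round 2 — r4, derive swims(tweety).
Round 3 — r1, derive locked(tweety).
Closure: {active(tweety), blue(tweety), flagged(tweety), flies(tweety), has_feathers(tweety), large(tweety), locked(tweety), metal(tweety), open(tweety), small(tweety), swims(tweety)} — 11 facts.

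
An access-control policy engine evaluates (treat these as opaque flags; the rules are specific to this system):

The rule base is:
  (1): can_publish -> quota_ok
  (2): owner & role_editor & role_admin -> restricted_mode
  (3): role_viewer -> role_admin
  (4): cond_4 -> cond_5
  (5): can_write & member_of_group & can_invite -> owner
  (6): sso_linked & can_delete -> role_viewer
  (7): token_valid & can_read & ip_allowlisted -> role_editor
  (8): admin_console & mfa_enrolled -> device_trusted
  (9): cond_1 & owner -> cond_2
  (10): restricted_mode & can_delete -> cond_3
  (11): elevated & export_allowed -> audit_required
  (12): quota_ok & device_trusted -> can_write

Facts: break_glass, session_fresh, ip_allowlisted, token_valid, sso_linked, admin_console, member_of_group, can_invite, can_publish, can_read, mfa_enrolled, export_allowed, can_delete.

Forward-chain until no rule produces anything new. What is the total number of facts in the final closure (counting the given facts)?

Round 1: (1) [can_publish -> quota_ok]; (6) [sso_linked & can_delete -> role_viewer]; (7) [token_valid & can_read & ip_allowlisted -> role_editor]; (8) [admin_console & mfa_enrolled -> device_trusted]. Adds quota_ok, role_viewer, role_editor, device_trusted.
Round 2: (3) [role_viewer -> role_admin]; (12) [quota_ok & device_trusted -> can_write]. Adds role_admin, can_write.
Round 3: (5) [can_write & member_of_group & can_invite -> owner]. Adds owner.
Round 4: (2) [owner & role_editor & role_admin -> restricted_mode]. Adds restricted_mode.
Round 5: (10) [restricted_mode & can_delete -> cond_3]. Adds cond_3.
Closure: {admin_console, break_glass, can_delete, can_invite, can_publish, can_read, can_write, cond_3, device_trusted, export_allowed, ip_allowlisted, member_of_group, mfa_enrolled, owner, quota_ok, restricted_mode, role_admin, role_editor, role_viewer, session_fresh, sso_linked, token_valid} — 22 facts.

22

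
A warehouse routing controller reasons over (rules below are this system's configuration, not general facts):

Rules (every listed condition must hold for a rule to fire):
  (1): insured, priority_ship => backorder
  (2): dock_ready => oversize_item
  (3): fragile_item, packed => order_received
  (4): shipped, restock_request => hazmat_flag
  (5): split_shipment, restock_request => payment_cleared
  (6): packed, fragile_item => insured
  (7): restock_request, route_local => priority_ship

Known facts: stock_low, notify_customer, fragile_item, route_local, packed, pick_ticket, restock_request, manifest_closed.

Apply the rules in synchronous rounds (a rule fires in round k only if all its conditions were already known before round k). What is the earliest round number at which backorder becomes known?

Round 1: (3) [fragile_item, packed => order_received]; (6) [packed, fragile_item => insured]; (7) [restock_request, route_local => priority_ship]. Adds order_received, insured, priority_ship.
Round 2: (1) [insured, priority_ship => backorder]. Adds backorder.
backorder first appears in round 2.

2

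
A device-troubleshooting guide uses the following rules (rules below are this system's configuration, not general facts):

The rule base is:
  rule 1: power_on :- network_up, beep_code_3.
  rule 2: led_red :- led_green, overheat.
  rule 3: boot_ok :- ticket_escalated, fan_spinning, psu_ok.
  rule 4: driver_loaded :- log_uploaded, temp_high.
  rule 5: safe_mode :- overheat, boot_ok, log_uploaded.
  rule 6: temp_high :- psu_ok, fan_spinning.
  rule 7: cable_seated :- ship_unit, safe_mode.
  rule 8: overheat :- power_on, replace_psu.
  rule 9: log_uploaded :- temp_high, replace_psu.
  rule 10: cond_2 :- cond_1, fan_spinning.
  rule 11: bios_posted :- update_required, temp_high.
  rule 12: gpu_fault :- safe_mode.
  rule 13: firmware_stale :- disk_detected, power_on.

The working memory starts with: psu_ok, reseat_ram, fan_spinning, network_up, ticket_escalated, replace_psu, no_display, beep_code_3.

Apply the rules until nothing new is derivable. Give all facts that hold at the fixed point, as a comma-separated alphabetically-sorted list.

Round 1: rule 1 [power_on :- network_up, beep_code_3.]; rule 3 [boot_ok :- ticket_escalated, fan_spinning, psu_ok.]; rule 6 [temp_high :- psu_ok, fan_spinning.]. Adds power_on, boot_ok, temp_high.
Round 2: rule 8 [overheat :- power_on, replace_psu.]; rule 9 [log_uploaded :- temp_high, replace_psu.]. Adds overheat, log_uploaded.
Round 3: rule 4 [driver_loaded :- log_uploaded, temp_high.]; rule 5 [safe_mode :- overheat, boot_ok, log_uploaded.]. Adds driver_loaded, safe_mode.
Round 4: rule 12 [gpu_fault :- safe_mode.]. Adds gpu_fault.

beep_code_3, boot_ok, driver_loaded, fan_spinning, gpu_fault, log_uploaded, network_up, no_display, overheat, power_on, psu_ok, replace_psu, reseat_ram, safe_mode, temp_high, ticket_escalated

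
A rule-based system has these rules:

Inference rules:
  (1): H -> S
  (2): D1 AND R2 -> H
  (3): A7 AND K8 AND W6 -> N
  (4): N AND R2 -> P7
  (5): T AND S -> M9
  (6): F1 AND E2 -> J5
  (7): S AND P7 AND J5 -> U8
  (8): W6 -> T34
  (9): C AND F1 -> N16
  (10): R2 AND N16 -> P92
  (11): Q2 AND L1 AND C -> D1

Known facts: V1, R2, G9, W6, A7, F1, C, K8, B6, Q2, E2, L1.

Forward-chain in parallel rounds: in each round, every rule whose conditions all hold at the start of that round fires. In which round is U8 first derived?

[1] (3) [A7 AND K8 AND W6 -> N]; (6) [F1 AND E2 -> J5]; (8) [W6 -> T34]; (9) [C AND F1 -> N16]; (11) [Q2 AND L1 AND C -> D1]. ⇒ new: N, J5, T34, N16, D1.
[2] (2) [D1 AND R2 -> H]; (4) [N AND R2 -> P7]; (10) [R2 AND N16 -> P92]. ⇒ new: H, P7, P92.
[3] (1) [H -> S]. ⇒ new: S.
[4] (7) [S AND P7 AND J5 -> U8]. ⇒ new: U8.
U8 first appears in round 4.

4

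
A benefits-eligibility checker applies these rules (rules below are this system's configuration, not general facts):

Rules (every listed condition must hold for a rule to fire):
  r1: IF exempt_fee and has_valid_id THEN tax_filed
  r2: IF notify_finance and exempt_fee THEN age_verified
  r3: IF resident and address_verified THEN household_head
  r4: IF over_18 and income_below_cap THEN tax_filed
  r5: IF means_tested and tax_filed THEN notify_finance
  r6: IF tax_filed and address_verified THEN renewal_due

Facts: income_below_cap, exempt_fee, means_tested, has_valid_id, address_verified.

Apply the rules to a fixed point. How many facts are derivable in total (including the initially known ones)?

9

Round 1: r1 [IF exempt_fee and has_valid_id THEN tax_filed]. New: tax_filed.
Round 2: r5 [IF means_tested and tax_filed THEN notify_finance]; r6 [IF tax_filed and address_verified THEN renewal_due]. New: notify_finance, renewal_due.
Round 3: r2 [IF notify_finance and exempt_fee THEN age_verified]. New: age_verified.
Closure: {address_verified, age_verified, exempt_fee, has_valid_id, income_below_cap, means_tested, notify_finance, renewal_due, tax_filed} — 9 facts.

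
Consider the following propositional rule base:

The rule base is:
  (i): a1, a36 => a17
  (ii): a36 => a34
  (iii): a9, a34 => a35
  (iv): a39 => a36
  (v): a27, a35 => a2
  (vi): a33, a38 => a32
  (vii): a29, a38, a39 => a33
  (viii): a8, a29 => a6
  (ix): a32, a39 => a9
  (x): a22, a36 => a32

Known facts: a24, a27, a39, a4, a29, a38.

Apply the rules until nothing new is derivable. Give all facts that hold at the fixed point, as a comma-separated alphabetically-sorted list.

[1] (iv) [a39 => a36]; (vii) [a29, a38, a39 => a33]. ⇒ new: a36, a33.
[2] (ii) [a36 => a34]; (vi) [a33, a38 => a32]. ⇒ new: a34, a32.
[3] (ix) [a32, a39 => a9]. ⇒ new: a9.
[4] (iii) [a9, a34 => a35]. ⇒ new: a35.
[5] (v) [a27, a35 => a2]. ⇒ new: a2.

a2, a24, a27, a29, a32, a33, a34, a35, a36, a38, a39, a4, a9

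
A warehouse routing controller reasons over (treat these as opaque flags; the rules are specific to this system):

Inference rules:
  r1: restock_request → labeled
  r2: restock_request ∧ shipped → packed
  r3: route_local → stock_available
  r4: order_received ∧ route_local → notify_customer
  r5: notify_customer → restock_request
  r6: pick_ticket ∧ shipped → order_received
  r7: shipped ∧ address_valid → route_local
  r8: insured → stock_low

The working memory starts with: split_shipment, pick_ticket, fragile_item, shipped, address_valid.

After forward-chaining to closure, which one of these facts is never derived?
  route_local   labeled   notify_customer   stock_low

[1] r6 [pick_ticket ∧ shipped → order_received]; r7 [shipped ∧ address_valid → route_local]. ⇒ new: order_received, route_local.
[2] r3 [route_local → stock_available]; r4 [order_received ∧ route_local → notify_customer]. ⇒ new: stock_available, notify_customer.
[3] r5 [notify_customer → restock_request]. ⇒ new: restock_request.
[4] r1 [restock_request → labeled]; r2 [restock_request ∧ shipped → packed]. ⇒ new: labeled, packed.
Derived: route_local (round 1), labeled (round 4), notify_customer (round 2). stock_low never appears in any round.

stock_low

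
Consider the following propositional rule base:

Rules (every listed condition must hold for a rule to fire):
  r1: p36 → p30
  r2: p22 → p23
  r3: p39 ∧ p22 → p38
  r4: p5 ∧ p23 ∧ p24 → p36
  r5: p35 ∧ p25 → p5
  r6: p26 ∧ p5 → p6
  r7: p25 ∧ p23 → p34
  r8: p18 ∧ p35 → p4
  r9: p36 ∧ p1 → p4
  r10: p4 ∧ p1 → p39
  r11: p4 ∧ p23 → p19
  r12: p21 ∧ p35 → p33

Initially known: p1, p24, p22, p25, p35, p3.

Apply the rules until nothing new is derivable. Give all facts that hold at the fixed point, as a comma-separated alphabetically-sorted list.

Round 1: r2 [p22 → p23]; r5 [p35 ∧ p25 → p5]. New: p23, p5.
Round 2: r4 [p5 ∧ p23 ∧ p24 → p36]; r7 [p25 ∧ p23 → p34]. New: p36, p34.
Round 3: r1 [p36 → p30]; r9 [p36 ∧ p1 → p4]. New: p30, p4.
Round 4: r10 [p4 ∧ p1 → p39]; r11 [p4 ∧ p23 → p19]. New: p39, p19.
Round 5: r3 [p39 ∧ p22 → p38]. New: p38.

p1, p19, p22, p23, p24, p25, p3, p30, p34, p35, p36, p38, p39, p4, p5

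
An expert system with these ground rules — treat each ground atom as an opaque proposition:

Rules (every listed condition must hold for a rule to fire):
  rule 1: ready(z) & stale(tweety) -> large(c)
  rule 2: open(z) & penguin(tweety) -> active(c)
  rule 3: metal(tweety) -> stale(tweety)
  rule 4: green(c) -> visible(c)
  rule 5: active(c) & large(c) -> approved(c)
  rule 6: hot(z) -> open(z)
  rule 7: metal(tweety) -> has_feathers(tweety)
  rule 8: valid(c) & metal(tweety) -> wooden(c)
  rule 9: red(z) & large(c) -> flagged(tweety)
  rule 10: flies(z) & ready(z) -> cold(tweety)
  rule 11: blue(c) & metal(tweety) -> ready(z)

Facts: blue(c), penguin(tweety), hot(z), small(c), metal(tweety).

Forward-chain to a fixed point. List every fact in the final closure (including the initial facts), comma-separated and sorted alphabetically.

[1] rule 3 [metal(tweety) -> stale(tweety)]; rule 6 [hot(z) -> open(z)]; rule 7 [metal(tweety) -> has_feathers(tweety)]; rule 11 [blue(c) & metal(tweety) -> ready(z)]. ⇒ new: stale(tweety), open(z), has_feathers(tweety), ready(z).
[2] rule 1 [ready(z) & stale(tweety) -> large(c)]; rule 2 [open(z) & penguin(tweety) -> active(c)]. ⇒ new: large(c), active(c).
[3] rule 5 [active(c) & large(c) -> approved(c)]. ⇒ new: approved(c).

active(c), approved(c), blue(c), has_feathers(tweety), hot(z), large(c), metal(tweety), open(z), penguin(tweety), ready(z), small(c), stale(tweety)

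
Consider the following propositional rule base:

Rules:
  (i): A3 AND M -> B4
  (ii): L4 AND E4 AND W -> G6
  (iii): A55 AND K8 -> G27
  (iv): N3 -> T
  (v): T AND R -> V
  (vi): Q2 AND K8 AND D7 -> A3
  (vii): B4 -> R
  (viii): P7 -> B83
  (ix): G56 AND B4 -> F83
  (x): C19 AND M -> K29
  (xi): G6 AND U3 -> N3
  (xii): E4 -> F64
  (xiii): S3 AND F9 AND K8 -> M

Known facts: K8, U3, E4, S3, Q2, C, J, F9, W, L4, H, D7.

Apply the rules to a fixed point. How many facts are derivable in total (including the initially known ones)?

Round 1: (ii) [L4 AND E4 AND W -> G6]; (vi) [Q2 AND K8 AND D7 -> A3]; (xii) [E4 -> F64]; (xiii) [S3 AND F9 AND K8 -> M]. New: G6, A3, F64, M.
Round 2: (i) [A3 AND M -> B4]; (xi) [G6 AND U3 -> N3]. New: B4, N3.
Round 3: (iv) [N3 -> T]; (vii) [B4 -> R]. New: T, R.
Round 4: (v) [T AND R -> V]. New: V.
Closure: {A3, B4, C, D7, E4, F64, F9, G6, H, J, K8, L4, M, N3, Q2, R, S3, T, U3, V, W} — 21 facts.

21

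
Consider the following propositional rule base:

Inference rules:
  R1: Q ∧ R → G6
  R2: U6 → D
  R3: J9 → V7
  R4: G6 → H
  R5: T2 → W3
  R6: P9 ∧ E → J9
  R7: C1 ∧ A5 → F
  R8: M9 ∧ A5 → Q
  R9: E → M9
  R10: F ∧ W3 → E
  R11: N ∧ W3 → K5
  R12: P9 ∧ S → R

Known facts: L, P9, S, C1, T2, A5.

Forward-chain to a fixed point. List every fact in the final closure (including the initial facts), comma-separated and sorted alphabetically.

A5, C1, E, F, G6, H, J9, L, M9, P9, Q, R, S, T2, V7, W3

[1] R5 [T2 → W3]; R7 [C1 ∧ A5 → F]; R12 [P9 ∧ S → R]. ⇒ new: W3, F, R.
[2] R10 [F ∧ W3 → E]. ⇒ new: E.
[3] R6 [P9 ∧ E → J9]; R9 [E → M9]. ⇒ new: J9, M9.
[4] R3 [J9 → V7]; R8 [M9 ∧ A5 → Q]. ⇒ new: V7, Q.
[5] R1 [Q ∧ R → G6]. ⇒ new: G6.
[6] R4 [G6 → H]. ⇒ new: H.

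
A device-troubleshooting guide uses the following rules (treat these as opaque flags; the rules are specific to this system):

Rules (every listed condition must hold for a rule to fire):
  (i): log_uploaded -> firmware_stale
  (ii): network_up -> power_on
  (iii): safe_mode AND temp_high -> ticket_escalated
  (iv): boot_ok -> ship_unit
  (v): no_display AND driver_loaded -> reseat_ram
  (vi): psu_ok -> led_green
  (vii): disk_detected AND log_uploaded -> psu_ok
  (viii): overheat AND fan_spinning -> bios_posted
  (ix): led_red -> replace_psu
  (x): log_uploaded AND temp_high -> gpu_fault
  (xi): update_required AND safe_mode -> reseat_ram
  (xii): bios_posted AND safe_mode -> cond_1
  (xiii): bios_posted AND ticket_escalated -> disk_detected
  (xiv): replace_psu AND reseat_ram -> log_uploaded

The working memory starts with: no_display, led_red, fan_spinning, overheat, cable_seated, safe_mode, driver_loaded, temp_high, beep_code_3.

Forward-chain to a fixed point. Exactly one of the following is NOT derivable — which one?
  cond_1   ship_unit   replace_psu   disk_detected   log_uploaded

ship_unit

Round 1 fires (iii), (v), (viii), (ix), giving ticket_escalated, reseat_ram, bios_posted, replace_psu.
Round 2 fires (xii), (xiii), (xiv), giving cond_1, disk_detected, log_uploaded.
Round 3 fires (i), (vii), (x), giving firmware_stale, psu_ok, gpu_fault.
Round 4 fires (vi), giving led_green.
Derived: disk_detected (round 2), replace_psu (round 1), log_uploaded (round 2), cond_1 (round 2). ship_unit never appears in any round.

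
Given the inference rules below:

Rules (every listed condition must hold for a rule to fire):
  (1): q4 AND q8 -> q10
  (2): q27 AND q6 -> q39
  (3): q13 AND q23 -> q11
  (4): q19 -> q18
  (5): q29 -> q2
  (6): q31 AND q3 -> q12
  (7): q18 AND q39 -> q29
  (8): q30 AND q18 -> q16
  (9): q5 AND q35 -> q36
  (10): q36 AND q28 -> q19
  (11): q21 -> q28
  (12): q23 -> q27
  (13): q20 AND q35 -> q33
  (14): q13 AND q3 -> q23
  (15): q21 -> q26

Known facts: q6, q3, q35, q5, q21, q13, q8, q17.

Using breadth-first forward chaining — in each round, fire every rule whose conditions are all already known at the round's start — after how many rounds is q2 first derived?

[1] (9) [q5 AND q35 -> q36]; (11) [q21 -> q28]; (14) [q13 AND q3 -> q23]; (15) [q21 -> q26]. ⇒ new: q36, q28, q23, q26.
[2] (3) [q13 AND q23 -> q11]; (10) [q36 AND q28 -> q19]; (12) [q23 -> q27]. ⇒ new: q11, q19, q27.
[3] (2) [q27 AND q6 -> q39]; (4) [q19 -> q18]. ⇒ new: q39, q18.
[4] (7) [q18 AND q39 -> q29]. ⇒ new: q29.
[5] (5) [q29 -> q2]. ⇒ new: q2.
q2 first appears in round 5.

5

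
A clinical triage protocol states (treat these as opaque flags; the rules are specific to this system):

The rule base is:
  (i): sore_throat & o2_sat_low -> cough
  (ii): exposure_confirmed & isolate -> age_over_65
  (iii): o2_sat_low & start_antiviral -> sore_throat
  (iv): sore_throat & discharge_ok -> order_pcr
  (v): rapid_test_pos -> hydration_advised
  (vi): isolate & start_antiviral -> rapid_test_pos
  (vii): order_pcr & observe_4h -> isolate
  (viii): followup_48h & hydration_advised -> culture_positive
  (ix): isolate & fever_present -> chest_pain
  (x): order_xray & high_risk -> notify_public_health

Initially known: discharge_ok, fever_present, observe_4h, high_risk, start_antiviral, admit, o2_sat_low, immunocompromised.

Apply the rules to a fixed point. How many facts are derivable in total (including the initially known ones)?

Round 1: (iii) [o2_sat_low & start_antiviral -> sore_throat]. New: sore_throat.
Round 2: (i) [sore_throat & o2_sat_low -> cough]; (iv) [sore_throat & discharge_ok -> order_pcr]. New: cough, order_pcr.
Round 3: (vii) [order_pcr & observe_4h -> isolate]. New: isolate.
Round 4: (vi) [isolate & start_antiviral -> rapid_test_pos]; (ix) [isolate & fever_present -> chest_pain]. New: rapid_test_pos, chest_pain.
Round 5: (v) [rapid_test_pos -> hydration_advised]. New: hydration_advised.
Closure: {admit, chest_pain, cough, discharge_ok, fever_present, high_risk, hydration_advised, immunocompromised, isolate, o2_sat_low, observe_4h, order_pcr, rapid_test_pos, sore_throat, start_antiviral} — 15 facts.

15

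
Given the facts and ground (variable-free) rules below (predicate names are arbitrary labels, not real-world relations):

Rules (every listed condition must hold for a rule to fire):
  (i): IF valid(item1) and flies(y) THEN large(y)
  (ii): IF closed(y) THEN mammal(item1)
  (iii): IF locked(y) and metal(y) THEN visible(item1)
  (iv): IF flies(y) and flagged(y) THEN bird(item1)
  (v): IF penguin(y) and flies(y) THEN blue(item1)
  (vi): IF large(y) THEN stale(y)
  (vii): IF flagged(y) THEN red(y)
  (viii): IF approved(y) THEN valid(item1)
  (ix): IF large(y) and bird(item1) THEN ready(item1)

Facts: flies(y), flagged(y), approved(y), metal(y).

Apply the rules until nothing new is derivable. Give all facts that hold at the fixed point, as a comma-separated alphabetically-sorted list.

Round 1 fires (iv), (vii), (viii), giving bird(item1), red(y), valid(item1).
Round 2 fires (i), giving large(y).
Round 3 fires (vi), (ix), giving stale(y), ready(item1).

approved(y), bird(item1), flagged(y), flies(y), large(y), metal(y), ready(item1), red(y), stale(y), valid(item1)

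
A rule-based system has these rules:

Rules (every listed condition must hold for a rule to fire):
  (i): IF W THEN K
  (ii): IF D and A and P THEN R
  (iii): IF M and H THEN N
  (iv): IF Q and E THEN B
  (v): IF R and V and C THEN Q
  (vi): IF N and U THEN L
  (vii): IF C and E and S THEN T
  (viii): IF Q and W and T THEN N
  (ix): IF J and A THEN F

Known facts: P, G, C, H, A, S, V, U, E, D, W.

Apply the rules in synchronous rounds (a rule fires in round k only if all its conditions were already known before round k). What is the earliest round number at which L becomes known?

Round 1 fires (i), (ii), (vii), giving K, R, T.
Round 2 fires (v), giving Q.
Round 3 fires (iv), (viii), giving B, N.
Round 4 fires (vi), giving L.
L first appears in round 4.

4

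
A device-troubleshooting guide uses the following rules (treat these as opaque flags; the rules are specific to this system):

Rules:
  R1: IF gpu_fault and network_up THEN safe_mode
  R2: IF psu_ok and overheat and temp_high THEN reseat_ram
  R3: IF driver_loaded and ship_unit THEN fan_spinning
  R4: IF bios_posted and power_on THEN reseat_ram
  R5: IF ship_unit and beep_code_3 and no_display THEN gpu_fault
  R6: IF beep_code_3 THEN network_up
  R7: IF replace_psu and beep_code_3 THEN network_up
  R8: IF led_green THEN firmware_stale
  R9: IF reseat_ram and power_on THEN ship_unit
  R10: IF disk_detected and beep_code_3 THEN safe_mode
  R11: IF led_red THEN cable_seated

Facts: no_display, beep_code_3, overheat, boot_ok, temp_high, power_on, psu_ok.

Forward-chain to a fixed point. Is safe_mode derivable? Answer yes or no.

yes

Round 1: R2 [IF psu_ok and overheat and temp_high THEN reseat_ram]; R6 [IF beep_code_3 THEN network_up]. Adds reseat_ram, network_up.
Round 2: R9 [IF reseat_ram and power_on THEN ship_unit]. Adds ship_unit.
Round 3: R5 [IF ship_unit and beep_code_3 and no_display THEN gpu_fault]. Adds gpu_fault.
Round 4: R1 [IF gpu_fault and network_up THEN safe_mode]. Adds safe_mode.
safe_mode appears in round 4, so it is derivable.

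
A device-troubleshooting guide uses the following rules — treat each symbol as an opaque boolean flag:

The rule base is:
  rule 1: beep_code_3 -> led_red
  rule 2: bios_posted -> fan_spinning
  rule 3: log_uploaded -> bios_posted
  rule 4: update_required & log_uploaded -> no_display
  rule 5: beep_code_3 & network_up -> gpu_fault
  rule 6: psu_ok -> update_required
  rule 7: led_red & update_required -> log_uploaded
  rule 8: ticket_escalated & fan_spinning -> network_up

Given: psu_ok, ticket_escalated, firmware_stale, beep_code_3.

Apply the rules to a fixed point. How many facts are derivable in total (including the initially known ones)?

Round 1 — rule 1, rule 6, derive led_red, update_required.
Round 2 — rule 7, derive log_uploaded.
Round 3 — rule 3, rule 4, derive bios_posted, no_display.
Round 4 — rule 2, derive fan_spinning.
Round 5 — rule 8, derive network_up.
Round 6 — rule 5, derive gpu_fault.
Closure: {beep_code_3, bios_posted, fan_spinning, firmware_stale, gpu_fault, led_red, log_uploaded, network_up, no_display, psu_ok, ticket_escalated, update_required} — 12 facts.

12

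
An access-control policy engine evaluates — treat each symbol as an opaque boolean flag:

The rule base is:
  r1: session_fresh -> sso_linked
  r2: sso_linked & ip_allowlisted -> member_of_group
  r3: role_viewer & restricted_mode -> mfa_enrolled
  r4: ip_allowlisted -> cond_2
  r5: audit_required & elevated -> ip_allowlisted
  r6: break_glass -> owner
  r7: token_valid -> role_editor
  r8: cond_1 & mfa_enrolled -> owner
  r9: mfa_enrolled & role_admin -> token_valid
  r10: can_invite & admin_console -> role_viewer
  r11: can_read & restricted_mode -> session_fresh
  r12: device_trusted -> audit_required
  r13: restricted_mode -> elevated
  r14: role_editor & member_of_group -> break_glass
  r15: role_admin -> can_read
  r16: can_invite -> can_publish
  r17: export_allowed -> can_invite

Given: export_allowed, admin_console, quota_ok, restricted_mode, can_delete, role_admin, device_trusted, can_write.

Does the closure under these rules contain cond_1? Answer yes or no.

Round 1 fires r12, r13, r15, r17, giving audit_required, elevated, can_read, can_invite.
Round 2 fires r5, r10, r11, r16, giving ip_allowlisted, role_viewer, session_fresh, can_publish.
Round 3 fires r1, r3, r4, giving sso_linked, mfa_enrolled, cond_2.
Round 4 fires r2, r9, giving member_of_group, token_valid.
Round 5 fires r7, giving role_editor.
Round 6 fires r14, giving break_glass.
Round 7 fires r6, giving owner.
Fixed point reached. No rule has cond_1 as a consequent, and it is not given.

no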